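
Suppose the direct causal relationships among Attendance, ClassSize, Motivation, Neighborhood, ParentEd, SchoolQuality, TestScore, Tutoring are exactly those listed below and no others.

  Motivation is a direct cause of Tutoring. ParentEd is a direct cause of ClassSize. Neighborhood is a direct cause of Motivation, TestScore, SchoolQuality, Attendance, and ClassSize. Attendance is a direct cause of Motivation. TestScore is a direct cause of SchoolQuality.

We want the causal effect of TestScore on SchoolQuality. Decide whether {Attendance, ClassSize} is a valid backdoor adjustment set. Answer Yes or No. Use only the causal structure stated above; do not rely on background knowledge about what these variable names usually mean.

Backdoor paths from TestScore to SchoolQuality (paths whose first edge points into TestScore):
  P1: TestScore <- Neighborhood -> SchoolQuality
Condition 1 (no descendant of TestScore in the set): holds — descendants of TestScore are {SchoolQuality}; none are in {Attendance, ClassSize}.
Condition 2 (every backdoor path blocked by {Attendance, ClassSize}):
  P1: open — no interior node is in the conditioning set.
{Attendance, ClassSize} does not satisfy the backdoor criterion.

No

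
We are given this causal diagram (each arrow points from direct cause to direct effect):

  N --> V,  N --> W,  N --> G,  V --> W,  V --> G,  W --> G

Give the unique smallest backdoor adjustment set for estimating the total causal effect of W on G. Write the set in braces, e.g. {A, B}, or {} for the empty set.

{N, V}

Variables eligible for adjustment (non-descendants of W, excluding W and G): {N, V}.
Backdoor paths from W to G:
  P1: W <- N -> V -> G
  P2: W <- N -> G
  P3: W <- V <- N -> G
  P4: W <- V -> G
The empty set is not sufficient: P1 (W <- N -> V -> G) has no collider blocking it and no conditioned non-collider, so it is open.
Try {N, V}:
  P1: blocked at fork node N ∈ conditioning set.
  P2: blocked at fork node N ∈ conditioning set.
  P3: blocked at chain node V ∈ conditioning set.
  P4: blocked at fork node V ∈ conditioning set.
{N, V} contains no descendant of W and blocks every backdoor path.
Every element of {N, V} is needed (dropping N leaves P2 open; dropping V leaves P4 open), so no proper subset is valid.
Among all size-2 subsets of the eligible variables, only {N, V} blocks every backdoor path, so it is the unique smallest valid adjustment set.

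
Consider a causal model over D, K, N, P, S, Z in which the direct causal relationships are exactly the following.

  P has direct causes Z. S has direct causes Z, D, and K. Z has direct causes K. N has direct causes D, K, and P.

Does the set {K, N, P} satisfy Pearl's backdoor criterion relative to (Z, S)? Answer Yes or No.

Backdoor paths from Z to S (paths whose first edge points into Z):
  P1: Z <- K -> S
  P2: Z <- K -> N <- D -> S
Condition 1 (no descendant of Z in the set): FAILS — N and P are descendants of Z.
Condition 2 (every backdoor path blocked by {K, N, P}):
  P1: blocked at fork node K ∈ conditioning set.
  P2: blocked at fork node K ∈ conditioning set.
{K, N, P} does not satisfy the backdoor criterion.

No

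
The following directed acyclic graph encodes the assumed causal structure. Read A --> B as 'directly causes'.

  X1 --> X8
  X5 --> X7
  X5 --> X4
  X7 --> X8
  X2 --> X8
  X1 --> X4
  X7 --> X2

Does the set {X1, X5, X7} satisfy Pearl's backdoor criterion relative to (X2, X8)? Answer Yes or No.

Backdoor paths from X2 to X8 (paths whose first edge points into X2):
  P1: X2 <- X7 <- X5 -> X4 <- X1 -> X8
  P2: X2 <- X7 -> X8
Condition 1 (no descendant of X2 in the set): holds — descendants of X2 are {X8}; none are in {X1, X5, X7}.
Condition 2 (every backdoor path blocked by {X1, X5, X7}):
  P1: blocked at chain node X7 ∈ conditioning set.
  P2: blocked at fork node X7 ∈ conditioning set.
{X1, X5, X7} satisfies the backdoor criterion.

Yes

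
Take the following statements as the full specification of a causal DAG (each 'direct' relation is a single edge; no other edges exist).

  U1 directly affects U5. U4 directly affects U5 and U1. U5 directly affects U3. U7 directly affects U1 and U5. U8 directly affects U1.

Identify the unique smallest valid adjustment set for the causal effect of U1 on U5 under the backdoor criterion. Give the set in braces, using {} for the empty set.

{U4, U7}

Variables eligible for adjustment (non-descendants of U1, excluding U1 and U5): {U4, U7, U8}.
Backdoor paths from U1 to U5:
  P1: U1 <- U4 -> U5
  P2: U1 <- U7 -> U5
The empty set is not sufficient: P1 (U1 <- U4 -> U5) has no collider blocking it and no conditioned non-collider, so it is open.
Try {U4, U7}:
  P1: blocked at fork node U4 ∈ conditioning set.
  P2: blocked at fork node U7 ∈ conditioning set.
{U4, U7} contains no descendant of U1 and blocks every backdoor path.
Every element of {U4, U7} is needed (dropping U4 leaves P1 open; dropping U7 leaves P2 open), so no proper subset is valid.
Among all size-2 subsets of the eligible variables, only {U4, U7} blocks every backdoor path, so it is the unique smallest valid adjustment set.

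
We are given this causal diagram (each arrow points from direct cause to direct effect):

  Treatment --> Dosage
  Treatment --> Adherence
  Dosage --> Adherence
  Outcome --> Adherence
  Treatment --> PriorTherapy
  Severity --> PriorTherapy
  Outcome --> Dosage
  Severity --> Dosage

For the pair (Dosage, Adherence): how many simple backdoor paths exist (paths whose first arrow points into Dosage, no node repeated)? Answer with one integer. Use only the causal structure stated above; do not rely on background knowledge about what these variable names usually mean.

A backdoor path from Dosage to Adherence is any simple undirected path whose first edge points into Dosage (i.e. leaves Dosage via a parent).
Parents of Dosage: {Outcome, Severity, Treatment}.
Enumerating:
  P1: Dosage <- Treatment -> Adherence
  P2: Dosage <- Outcome -> Adherence
  P3: Dosage <- Severity -> PriorTherapy <- Treatment -> Adherence
That exhausts the simple backdoor paths. Count: 3.

3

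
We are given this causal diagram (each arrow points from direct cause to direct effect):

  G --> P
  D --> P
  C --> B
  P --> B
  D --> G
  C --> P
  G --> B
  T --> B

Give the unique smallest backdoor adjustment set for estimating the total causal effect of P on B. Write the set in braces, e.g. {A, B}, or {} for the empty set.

{C, G}

Variables eligible for adjustment (non-descendants of P, excluding P and B): {C, D, G, T}.
Backdoor paths from P to B:
  P1: P <- D -> G -> B
  P2: P <- C -> B
  P3: P <- G -> B
The empty set is not sufficient: P1 (P <- D -> G -> B) has no collider blocking it and no conditioned non-collider, so it is open.
Try {C, G}:
  P1: blocked at chain node G ∈ conditioning set.
  P2: blocked at fork node C ∈ conditioning set.
  P3: blocked at fork node G ∈ conditioning set.
{C, G} contains no descendant of P and blocks every backdoor path.
Every element of {C, G} is needed (dropping C leaves P2 open; dropping G leaves P1 open), so no proper subset is valid.
Among all size-2 subsets of the eligible variables, only {C, G} blocks every backdoor path, so it is the unique smallest valid adjustment set.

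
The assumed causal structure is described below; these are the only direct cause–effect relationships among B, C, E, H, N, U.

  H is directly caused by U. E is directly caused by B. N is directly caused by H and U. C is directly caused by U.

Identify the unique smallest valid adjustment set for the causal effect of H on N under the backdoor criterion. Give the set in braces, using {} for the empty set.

{U}

Variables eligible for adjustment (non-descendants of H, excluding H and N): {B, C, E, U}.
Backdoor paths from H to N:
  P1: H <- U -> N
The empty set is not sufficient: P1 (H <- U -> N) has no collider blocking it and no conditioned non-collider, so it is open.
Try {U}:
  P1: blocked at fork node U ∈ conditioning set.
{U} contains no descendant of H and blocks every backdoor path.
No other singleton works — e.g. {B} leaves P1 open — so {U} is the unique smallest valid adjustment set.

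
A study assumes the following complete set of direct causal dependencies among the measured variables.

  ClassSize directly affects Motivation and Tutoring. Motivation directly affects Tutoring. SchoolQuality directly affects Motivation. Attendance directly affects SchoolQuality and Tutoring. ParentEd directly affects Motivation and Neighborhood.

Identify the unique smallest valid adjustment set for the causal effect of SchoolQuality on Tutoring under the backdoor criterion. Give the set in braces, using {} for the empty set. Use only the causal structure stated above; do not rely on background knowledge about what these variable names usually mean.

Variables eligible for adjustment (non-descendants of SchoolQuality, excluding SchoolQuality and Tutoring): {Attendance, ClassSize, Neighborhood, ParentEd}.
Backdoor paths from SchoolQuality to Tutoring:
  P1: SchoolQuality <- Attendance -> Tutoring
The empty set is not sufficient: P1 (SchoolQuality <- Attendance -> Tutoring) has no collider blocking it and no conditioned non-collider, so it is open.
Try {Attendance}:
  P1: blocked at fork node Attendance ∈ conditioning set.
{Attendance} contains no descendant of SchoolQuality and blocks every backdoor path.
No other singleton works — e.g. {ParentEd} leaves P1 open — so {Attendance} is the unique smallest valid adjustment set.

{Attendance}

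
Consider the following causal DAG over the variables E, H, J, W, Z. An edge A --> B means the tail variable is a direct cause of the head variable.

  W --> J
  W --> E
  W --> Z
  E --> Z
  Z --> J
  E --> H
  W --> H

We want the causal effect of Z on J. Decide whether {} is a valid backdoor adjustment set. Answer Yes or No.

No

Backdoor paths from Z to J (paths whose first edge points into Z):
  P1: Z <- W -> J
  P2: Z <- E <- W -> J
  P3: Z <- E -> H <- W -> J
Condition 1 (no descendant of Z in the set): holds — descendants of Z are {J}; none are in {}.
Condition 2 (every backdoor path blocked by {}):
  P1: open — no interior node is in the conditioning set.
  P2: open — no interior node is in the conditioning set.
  P3: blocked at collider H (neither it nor any descendant is in the conditioning set).
{} does not satisfy the backdoor criterion.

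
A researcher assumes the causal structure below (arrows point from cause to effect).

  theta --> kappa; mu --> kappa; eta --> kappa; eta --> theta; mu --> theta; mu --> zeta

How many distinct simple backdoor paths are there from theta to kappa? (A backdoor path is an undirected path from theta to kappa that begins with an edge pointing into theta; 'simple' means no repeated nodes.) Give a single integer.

2

A backdoor path from theta to kappa is any simple undirected path whose first edge points into theta (i.e. leaves theta via a parent).
Parents of theta: {eta, mu}.
Enumerating:
  P1: theta <- eta -> kappa
  P2: theta <- mu -> kappa
That exhausts the simple backdoor paths. Count: 2.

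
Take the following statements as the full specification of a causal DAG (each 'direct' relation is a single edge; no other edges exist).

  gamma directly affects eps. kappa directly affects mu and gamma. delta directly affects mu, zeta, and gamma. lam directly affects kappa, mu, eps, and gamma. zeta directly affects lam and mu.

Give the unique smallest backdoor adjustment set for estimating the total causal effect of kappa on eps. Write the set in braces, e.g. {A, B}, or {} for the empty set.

{lam}

Variables eligible for adjustment (non-descendants of kappa, excluding kappa and eps): {delta, lam, zeta}.
Backdoor paths from kappa to eps:
  P1: kappa <- lam <- zeta <- delta -> gamma -> eps
  P2: kappa <- lam <- zeta -> mu <- delta -> gamma -> eps
  P3: kappa <- lam -> gamma -> eps
  P4: kappa <- lam -> eps
  P5: kappa <- lam -> mu <- delta -> gamma -> eps
  P6: kappa <- lam -> mu <- zeta <- delta -> gamma -> eps
The empty set is not sufficient: P1 (kappa <- lam <- zeta <- delta -> gamma -> eps) has no collider blocking it and no conditioned non-collider, so it is open.
Try {lam}:
  P1: blocked at chain node lam ∈ conditioning set.
  P2: blocked at chain node lam ∈ conditioning set.
  P3: blocked at fork node lam ∈ conditioning set.
  P4: blocked at fork node lam ∈ conditioning set.
  P5: blocked at fork node lam ∈ conditioning set.
  P6: blocked at fork node lam ∈ conditioning set.
{lam} contains no descendant of kappa and blocks every backdoor path.
No other singleton works — e.g. {delta} leaves P3 open — so {lam} is the unique smallest valid adjustment set.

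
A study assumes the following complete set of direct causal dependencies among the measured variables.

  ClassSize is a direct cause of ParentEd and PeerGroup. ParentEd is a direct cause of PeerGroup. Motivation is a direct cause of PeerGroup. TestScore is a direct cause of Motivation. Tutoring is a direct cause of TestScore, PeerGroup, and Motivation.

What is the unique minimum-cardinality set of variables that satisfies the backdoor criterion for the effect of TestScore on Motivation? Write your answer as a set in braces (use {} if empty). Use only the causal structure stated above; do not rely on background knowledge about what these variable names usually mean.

Variables eligible for adjustment (non-descendants of TestScore, excluding TestScore and Motivation): {ClassSize, ParentEd, Tutoring}.
Backdoor paths from TestScore to Motivation:
  P1: TestScore <- Tutoring -> Motivation
  P2: TestScore <- Tutoring -> PeerGroup <- Motivation
The empty set is not sufficient: P1 (TestScore <- Tutoring -> Motivation) has no collider blocking it and no conditioned non-collider, so it is open.
Try {Tutoring}:
  P1: blocked at fork node Tutoring ∈ conditioning set.
  P2: blocked at fork node Tutoring ∈ conditioning set.
{Tutoring} contains no descendant of TestScore and blocks every backdoor path.
No other singleton works — e.g. {ClassSize} leaves P1 open — so {Tutoring} is the unique smallest valid adjustment set.

{Tutoring}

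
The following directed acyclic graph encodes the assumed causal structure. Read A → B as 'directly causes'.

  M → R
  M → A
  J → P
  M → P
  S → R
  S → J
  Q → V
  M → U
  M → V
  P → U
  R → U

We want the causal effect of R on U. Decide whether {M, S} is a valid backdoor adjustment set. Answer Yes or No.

Backdoor paths from R to U (paths whose first edge points into R):
  P1: R <- S -> J -> P <- M -> U
  P2: R <- S -> J -> P -> U
  P3: R <- M -> P -> U
  P4: R <- M -> U
Condition 1 (no descendant of R in the set): holds — descendants of R are {U}; none are in {M, S}.
Condition 2 (every backdoor path blocked by {M, S}):
  P1: blocked at fork node S ∈ conditioning set.
  P2: blocked at fork node S ∈ conditioning set.
  P3: blocked at fork node M ∈ conditioning set.
  P4: blocked at fork node M ∈ conditioning set.
{M, S} satisfies the backdoor criterion.

Yes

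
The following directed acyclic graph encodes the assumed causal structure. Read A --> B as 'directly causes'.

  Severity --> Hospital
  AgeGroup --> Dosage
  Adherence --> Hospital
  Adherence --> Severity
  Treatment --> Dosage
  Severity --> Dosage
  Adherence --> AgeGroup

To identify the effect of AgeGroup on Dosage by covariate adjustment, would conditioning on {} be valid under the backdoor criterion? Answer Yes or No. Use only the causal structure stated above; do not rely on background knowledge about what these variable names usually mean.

Backdoor paths from AgeGroup to Dosage (paths whose first edge points into AgeGroup):
  P1: AgeGroup <- Adherence -> Severity -> Dosage
  P2: AgeGroup <- Adherence -> Hospital <- Severity -> Dosage
Condition 1 (no descendant of AgeGroup in the set): holds — descendants of AgeGroup are {Dosage}; none are in {}.
Condition 2 (every backdoor path blocked by {}):
  P1: open — no interior node is in the conditioning set.
  P2: blocked at collider Hospital (neither it nor any descendant is in the conditioning set).
{} does not satisfy the backdoor criterion.

No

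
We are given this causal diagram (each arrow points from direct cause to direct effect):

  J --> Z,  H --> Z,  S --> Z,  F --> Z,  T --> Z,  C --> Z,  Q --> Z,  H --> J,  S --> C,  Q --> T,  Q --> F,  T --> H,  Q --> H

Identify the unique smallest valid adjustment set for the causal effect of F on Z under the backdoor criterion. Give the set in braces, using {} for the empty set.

{Q}

Variables eligible for adjustment (non-descendants of F, excluding F and Z): {C, H, J, Q, S, T}.
Backdoor paths from F to Z:
  P1: F <- Q -> T -> H -> J -> Z
  P2: F <- Q -> T -> H -> Z
  P3: F <- Q -> T -> Z
  P4: F <- Q -> H <- T -> Z
  P5: F <- Q -> H -> J -> Z
  P6: F <- Q -> H -> Z
  P7: F <- Q -> Z
The empty set is not sufficient: P1 (F <- Q -> T -> H -> J -> Z) has no collider blocking it and no conditioned non-collider, so it is open.
Try {Q}:
  P1: blocked at fork node Q ∈ conditioning set.
  P2: blocked at fork node Q ∈ conditioning set.
  P3: blocked at fork node Q ∈ conditioning set.
  P4: blocked at fork node Q ∈ conditioning set.
  P5: blocked at fork node Q ∈ conditioning set.
  P6: blocked at fork node Q ∈ conditioning set.
  P7: blocked at fork node Q ∈ conditioning set.
{Q} contains no descendant of F and blocks every backdoor path.
No other singleton works — e.g. {T} leaves P5 open — so {Q} is the unique smallest valid adjustment set.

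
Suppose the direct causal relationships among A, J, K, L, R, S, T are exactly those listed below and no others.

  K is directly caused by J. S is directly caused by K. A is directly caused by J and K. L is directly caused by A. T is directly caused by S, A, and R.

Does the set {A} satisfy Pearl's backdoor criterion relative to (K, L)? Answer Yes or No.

Backdoor paths from K to L (paths whose first edge points into K):
  P1: K <- J -> A -> L
Condition 1 (no descendant of K in the set): FAILS — A is a descendant of K.
Condition 2 (every backdoor path blocked by {A}):
  P1: blocked at chain node A ∈ conditioning set.
{A} does not satisfy the backdoor criterion.

No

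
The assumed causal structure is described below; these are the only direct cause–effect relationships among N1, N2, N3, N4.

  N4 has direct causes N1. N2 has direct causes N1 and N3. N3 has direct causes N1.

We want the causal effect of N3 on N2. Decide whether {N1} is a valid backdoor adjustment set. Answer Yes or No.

Yes

Backdoor paths from N3 to N2 (paths whose first edge points into N3):
  P1: N3 <- N1 -> N2
Condition 1 (no descendant of N3 in the set): holds — descendants of N3 are {N2}; none are in {N1}.
Condition 2 (every backdoor path blocked by {N1}):
  P1: blocked at fork node N1 ∈ conditioning set.
{N1} satisfies the backdoor criterion.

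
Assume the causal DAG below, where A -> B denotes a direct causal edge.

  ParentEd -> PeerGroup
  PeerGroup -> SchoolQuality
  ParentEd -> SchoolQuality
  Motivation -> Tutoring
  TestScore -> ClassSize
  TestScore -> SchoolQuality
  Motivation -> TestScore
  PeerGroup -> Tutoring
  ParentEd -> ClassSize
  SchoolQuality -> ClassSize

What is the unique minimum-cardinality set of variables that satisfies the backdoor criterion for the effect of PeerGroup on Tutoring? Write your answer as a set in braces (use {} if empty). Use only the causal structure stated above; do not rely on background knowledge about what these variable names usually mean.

Variables eligible for adjustment (non-descendants of PeerGroup, excluding PeerGroup and Tutoring): {Motivation, ParentEd, TestScore}.
Backdoor paths from PeerGroup to Tutoring:
  P1: PeerGroup <- ParentEd -> SchoolQuality <- TestScore <- Motivation -> Tutoring
  P2: PeerGroup <- ParentEd -> SchoolQuality -> ClassSize <- TestScore <- Motivation -> Tutoring
  P3: PeerGroup <- ParentEd -> ClassSize <- TestScore <- Motivation -> Tutoring
  P4: PeerGroup <- ParentEd -> ClassSize <- SchoolQuality <- TestScore <- Motivation -> Tutoring
Each backdoor path contains an unconditioned collider, so every path is already blocked with the empty conditioning set:
  P1: blocked at collider SchoolQuality (neither it nor any descendant is in the conditioning set).
  P2: blocked at collider ClassSize (neither it nor any descendant is in the conditioning set).
  P3: blocked at collider ClassSize (neither it nor any descendant is in the conditioning set).
  P4: blocked at collider ClassSize (neither it nor any descendant is in the conditioning set).
The empty set is therefore the unique smallest valid set.

{}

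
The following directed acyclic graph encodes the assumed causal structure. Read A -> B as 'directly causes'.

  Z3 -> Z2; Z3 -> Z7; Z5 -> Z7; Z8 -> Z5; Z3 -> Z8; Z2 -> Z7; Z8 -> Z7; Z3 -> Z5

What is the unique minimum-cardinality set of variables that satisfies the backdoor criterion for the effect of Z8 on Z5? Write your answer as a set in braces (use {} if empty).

{Z3}

Variables eligible for adjustment (non-descendants of Z8, excluding Z8 and Z5): {Z2, Z3}.
Backdoor paths from Z8 to Z5:
  P1: Z8 <- Z3 -> Z2 -> Z7 <- Z5
  P2: Z8 <- Z3 -> Z5
  P3: Z8 <- Z3 -> Z7 <- Z5
The empty set is not sufficient: P2 (Z8 <- Z3 -> Z5) has no collider blocking it and no conditioned non-collider, so it is open.
Try {Z3}:
  P1: blocked at fork node Z3 ∈ conditioning set.
  P2: blocked at fork node Z3 ∈ conditioning set.
  P3: blocked at fork node Z3 ∈ conditioning set.
{Z3} contains no descendant of Z8 and blocks every backdoor path.
No other singleton works — e.g. {Z2} leaves P2 open — so {Z3} is the unique smallest valid adjustment set.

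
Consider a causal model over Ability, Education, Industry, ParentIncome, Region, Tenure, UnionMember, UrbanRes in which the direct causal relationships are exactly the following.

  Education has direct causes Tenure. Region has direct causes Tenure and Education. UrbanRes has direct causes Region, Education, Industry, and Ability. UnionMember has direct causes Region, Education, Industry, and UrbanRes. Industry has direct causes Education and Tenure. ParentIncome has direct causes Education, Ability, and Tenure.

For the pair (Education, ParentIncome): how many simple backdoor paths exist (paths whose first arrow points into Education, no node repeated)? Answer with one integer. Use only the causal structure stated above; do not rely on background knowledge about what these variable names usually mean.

7

A backdoor path from Education to ParentIncome is any simple undirected path whose first edge points into Education (i.e. leaves Education via a parent).
Parents of Education: {Tenure}.
Enumerating:
  P1: Education <- Tenure -> Region -> UrbanRes <- Ability -> ParentIncome
  P2: Education <- Tenure -> Region -> UnionMember <- Industry -> UrbanRes <- Ability -> ParentIncome
  P3: Education <- Tenure -> Region -> UnionMember <- UrbanRes <- Ability -> ParentIncome
  P4: Education <- Tenure -> Industry -> UrbanRes <- Ability -> ParentIncome
  P5: Education <- Tenure -> Industry -> UnionMember <- Region -> UrbanRes <- Ability -> ParentIncome
  P6: Education <- Tenure -> Industry -> UnionMember <- UrbanRes <- Ability -> ParentIncome
  P7: Education <- Tenure -> ParentIncome
That exhausts the simple backdoor paths. Count: 7.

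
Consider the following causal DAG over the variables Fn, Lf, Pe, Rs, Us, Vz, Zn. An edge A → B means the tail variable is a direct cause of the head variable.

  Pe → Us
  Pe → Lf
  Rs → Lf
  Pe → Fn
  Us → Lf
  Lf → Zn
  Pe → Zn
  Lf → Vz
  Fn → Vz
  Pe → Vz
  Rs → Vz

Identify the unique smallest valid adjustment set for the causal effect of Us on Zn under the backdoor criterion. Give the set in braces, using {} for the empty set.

{Pe}

Variables eligible for adjustment (non-descendants of Us, excluding Us and Zn): {Fn, Pe, Rs}.
Backdoor paths from Us to Zn:
  P1: Us <- Pe -> Fn -> Vz <- Rs -> Lf -> Zn
  P2: Us <- Pe -> Fn -> Vz <- Lf -> Zn
  P3: Us <- Pe -> Lf -> Zn
  P4: Us <- Pe -> Vz <- Rs -> Lf -> Zn
  P5: Us <- Pe -> Vz <- Lf -> Zn
  P6: Us <- Pe -> Zn
The empty set is not sufficient: P3 (Us <- Pe -> Lf -> Zn) has no collider blocking it and no conditioned non-collider, so it is open.
Try {Pe}:
  P1: blocked at fork node Pe ∈ conditioning set.
  P2: blocked at fork node Pe ∈ conditioning set.
  P3: blocked at fork node Pe ∈ conditioning set.
  P4: blocked at fork node Pe ∈ conditioning set.
  P5: blocked at fork node Pe ∈ conditioning set.
  P6: blocked at fork node Pe ∈ conditioning set.
{Pe} contains no descendant of Us and blocks every backdoor path.
No other singleton works — e.g. {Fn} leaves P3 open — so {Pe} is the unique smallest valid adjustment set.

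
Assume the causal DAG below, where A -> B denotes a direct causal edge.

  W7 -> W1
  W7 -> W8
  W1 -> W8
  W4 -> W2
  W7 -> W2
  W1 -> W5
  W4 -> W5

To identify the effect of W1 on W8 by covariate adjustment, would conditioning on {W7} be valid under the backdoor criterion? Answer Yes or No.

Yes

Backdoor paths from W1 to W8 (paths whose first edge points into W1):
  P1: W1 <- W7 -> W8
Condition 1 (no descendant of W1 in the set): holds — descendants of W1 are {W5, W8}; none are in {W7}.
Condition 2 (every backdoor path blocked by {W7}):
  P1: blocked at fork node W7 ∈ conditioning set.
{W7} satisfies the backdoor criterion.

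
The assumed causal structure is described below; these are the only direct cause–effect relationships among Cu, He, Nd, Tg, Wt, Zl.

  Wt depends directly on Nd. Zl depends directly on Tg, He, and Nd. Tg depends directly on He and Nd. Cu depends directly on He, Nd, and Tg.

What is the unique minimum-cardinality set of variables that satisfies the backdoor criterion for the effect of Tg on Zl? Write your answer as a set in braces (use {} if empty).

{He, Nd}

Variables eligible for adjustment (non-descendants of Tg, excluding Tg and Zl): {He, Nd, Wt}.
Backdoor paths from Tg to Zl:
  P1: Tg <- He -> Cu <- Nd -> Zl
  P2: Tg <- He -> Zl
  P3: Tg <- Nd -> Cu <- He -> Zl
  P4: Tg <- Nd -> Zl
The empty set is not sufficient: P2 (Tg <- He -> Zl) has no collider blocking it and no conditioned non-collider, so it is open.
Try {He, Nd}:
  P1: blocked at fork node He ∈ conditioning set.
  P2: blocked at fork node He ∈ conditioning set.
  P3: blocked at fork node Nd ∈ conditioning set.
  P4: blocked at fork node Nd ∈ conditioning set.
{He, Nd} contains no descendant of Tg and blocks every backdoor path.
Every element of {He, Nd} is needed (dropping He leaves P2 open; dropping Nd leaves P4 open), so no proper subset is valid.
Among all size-2 subsets of the eligible variables, only {He, Nd} blocks every backdoor path, so it is the unique smallest valid adjustment set.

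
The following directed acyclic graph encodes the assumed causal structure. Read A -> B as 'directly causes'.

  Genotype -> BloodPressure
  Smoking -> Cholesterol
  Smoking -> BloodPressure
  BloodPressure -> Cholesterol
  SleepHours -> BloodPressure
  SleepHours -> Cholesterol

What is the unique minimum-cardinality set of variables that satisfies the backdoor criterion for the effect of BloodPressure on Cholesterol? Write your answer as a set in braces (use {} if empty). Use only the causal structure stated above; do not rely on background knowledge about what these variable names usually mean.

{SleepHours, Smoking}

Variables eligible for adjustment (non-descendants of BloodPressure, excluding BloodPressure and Cholesterol): {Genotype, SleepHours, Smoking}.
Backdoor paths from BloodPressure to Cholesterol:
  P1: BloodPressure <- SleepHours -> Cholesterol
  P2: BloodPressure <- Smoking -> Cholesterol
The empty set is not sufficient: P1 (BloodPressure <- SleepHours -> Cholesterol) has no collider blocking it and no conditioned non-collider, so it is open.
Try {SleepHours, Smoking}:
  P1: blocked at fork node SleepHours ∈ conditioning set.
  P2: blocked at fork node Smoking ∈ conditioning set.
{SleepHours, Smoking} contains no descendant of BloodPressure and blocks every backdoor path.
Every element of {SleepHours, Smoking} is needed (dropping SleepHours leaves P1 open; dropping Smoking leaves P2 open), so no proper subset is valid.
Among all size-2 subsets of the eligible variables, only {SleepHours, Smoking} blocks every backdoor path, so it is the unique smallest valid adjustment set.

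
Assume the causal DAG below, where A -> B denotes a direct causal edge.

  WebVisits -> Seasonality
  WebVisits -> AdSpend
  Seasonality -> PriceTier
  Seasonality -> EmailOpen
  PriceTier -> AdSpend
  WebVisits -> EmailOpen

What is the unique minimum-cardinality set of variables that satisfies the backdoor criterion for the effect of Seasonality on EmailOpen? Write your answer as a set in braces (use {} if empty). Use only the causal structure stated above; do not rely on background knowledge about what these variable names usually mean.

Variables eligible for adjustment (non-descendants of Seasonality, excluding Seasonality and EmailOpen): {WebVisits}.
Backdoor paths from Seasonality to EmailOpen:
  P1: Seasonality <- WebVisits -> EmailOpen
The empty set is not sufficient: P1 (Seasonality <- WebVisits -> EmailOpen) has no collider blocking it and no conditioned non-collider, so it is open.
Try {WebVisits}:
  P1: blocked at fork node WebVisits ∈ conditioning set.
{WebVisits} contains no descendant of Seasonality and blocks every backdoor path.
{WebVisits} is the unique smallest valid adjustment set.

{WebVisits}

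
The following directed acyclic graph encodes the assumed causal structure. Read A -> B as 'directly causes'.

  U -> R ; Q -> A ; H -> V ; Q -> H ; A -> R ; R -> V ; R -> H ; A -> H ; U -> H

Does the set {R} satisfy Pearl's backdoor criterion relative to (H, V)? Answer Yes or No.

Backdoor paths from H to V (paths whose first edge points into H):
  P1: H <- U -> R -> V
  P2: H <- Q -> A -> R -> V
  P3: H <- A -> R -> V
  P4: H <- R -> V
Condition 1 (no descendant of H in the set): holds — descendants of H are {V}; none are in {R}.
Condition 2 (every backdoor path blocked by {R}):
  P1: blocked at chain node R ∈ conditioning set.
  P2: blocked at chain node R ∈ conditioning set.
  P3: blocked at chain node R ∈ conditioning set.
  P4: blocked at fork node R ∈ conditioning set.
{R} satisfies the backdoor criterion.

Yes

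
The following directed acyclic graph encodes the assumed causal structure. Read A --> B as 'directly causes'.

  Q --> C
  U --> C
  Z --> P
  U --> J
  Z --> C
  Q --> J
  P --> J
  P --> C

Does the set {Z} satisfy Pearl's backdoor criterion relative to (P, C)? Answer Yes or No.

Yes

Backdoor paths from P to C (paths whose first edge points into P):
  P1: P <- Z -> C
Condition 1 (no descendant of P in the set): holds — descendants of P are {C, J}; none are in {Z}.
Condition 2 (every backdoor path blocked by {Z}):
  P1: blocked at fork node Z ∈ conditioning set.
{Z} satisfies the backdoor criterion.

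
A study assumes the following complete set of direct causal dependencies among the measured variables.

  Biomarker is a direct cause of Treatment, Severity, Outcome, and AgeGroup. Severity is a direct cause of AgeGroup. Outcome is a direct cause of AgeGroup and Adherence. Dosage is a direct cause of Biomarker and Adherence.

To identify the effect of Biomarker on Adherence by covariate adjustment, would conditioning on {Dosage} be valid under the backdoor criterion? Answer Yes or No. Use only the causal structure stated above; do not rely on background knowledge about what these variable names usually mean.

Yes

Backdoor paths from Biomarker to Adherence (paths whose first edge points into Biomarker):
  P1: Biomarker <- Dosage -> Adherence
Condition 1 (no descendant of Biomarker in the set): holds — descendants of Biomarker are {Adherence, AgeGroup, Outcome, Severity, Treatment}; none are in {Dosage}.
Condition 2 (every backdoor path blocked by {Dosage}):
  P1: blocked at fork node Dosage ∈ conditioning set.
{Dosage} satisfies the backdoor criterion.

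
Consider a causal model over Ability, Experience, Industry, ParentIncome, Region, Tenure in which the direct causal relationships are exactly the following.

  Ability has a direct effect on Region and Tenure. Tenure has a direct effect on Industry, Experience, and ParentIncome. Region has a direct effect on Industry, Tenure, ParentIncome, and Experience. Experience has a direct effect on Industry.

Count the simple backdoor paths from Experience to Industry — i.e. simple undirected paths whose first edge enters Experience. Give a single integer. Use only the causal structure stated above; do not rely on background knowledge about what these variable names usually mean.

A backdoor path from Experience to Industry is any simple undirected path whose first edge points into Experience (i.e. leaves Experience via a parent).
Parents of Experience: {Region, Tenure}.
Enumerating:
  P1: Experience <- Region <- Ability -> Tenure -> Industry
  P2: Experience <- Region -> Tenure -> Industry
  P3: Experience <- Region -> Industry
  P4: Experience <- Region -> ParentIncome <- Tenure -> Industry
  P5: Experience <- Tenure <- Ability -> Region -> Industry
  P6: Experience <- Tenure <- Region -> Industry
  P7: Experience <- Tenure -> Industry
  P8: Experience <- Tenure -> ParentIncome <- Region -> Industry
That exhausts the simple backdoor paths. Count: 8.

8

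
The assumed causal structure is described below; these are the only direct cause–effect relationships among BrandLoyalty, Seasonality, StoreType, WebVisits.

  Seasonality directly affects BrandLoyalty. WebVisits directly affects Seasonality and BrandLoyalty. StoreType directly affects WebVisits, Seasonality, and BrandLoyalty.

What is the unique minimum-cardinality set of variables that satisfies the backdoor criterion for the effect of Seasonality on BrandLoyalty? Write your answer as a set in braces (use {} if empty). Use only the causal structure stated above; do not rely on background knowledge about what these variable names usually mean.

{StoreType, WebVisits}

Variables eligible for adjustment (non-descendants of Seasonality, excluding Seasonality and BrandLoyalty): {StoreType, WebVisits}.
Backdoor paths from Seasonality to BrandLoyalty:
  P1: Seasonality <- StoreType -> WebVisits -> BrandLoyalty
  P2: Seasonality <- StoreType -> BrandLoyalty
  P3: Seasonality <- WebVisits <- StoreType -> BrandLoyalty
  P4: Seasonality <- WebVisits -> BrandLoyalty
The empty set is not sufficient: P1 (Seasonality <- StoreType -> WebVisits -> BrandLoyalty) has no collider blocking it and no conditioned non-collider, so it is open.
Try {StoreType, WebVisits}:
  P1: blocked at fork node StoreType ∈ conditioning set.
  P2: blocked at fork node StoreType ∈ conditioning set.
  P3: blocked at chain node WebVisits ∈ conditioning set.
  P4: blocked at fork node WebVisits ∈ conditioning set.
{StoreType, WebVisits} contains no descendant of Seasonality and blocks every backdoor path.
Every element of {StoreType, WebVisits} is needed (dropping StoreType leaves P2 open; dropping WebVisits leaves P4 open), so no proper subset is valid.
Among all size-2 subsets of the eligible variables, only {StoreType, WebVisits} blocks every backdoor path, so it is the unique smallest valid adjustment set.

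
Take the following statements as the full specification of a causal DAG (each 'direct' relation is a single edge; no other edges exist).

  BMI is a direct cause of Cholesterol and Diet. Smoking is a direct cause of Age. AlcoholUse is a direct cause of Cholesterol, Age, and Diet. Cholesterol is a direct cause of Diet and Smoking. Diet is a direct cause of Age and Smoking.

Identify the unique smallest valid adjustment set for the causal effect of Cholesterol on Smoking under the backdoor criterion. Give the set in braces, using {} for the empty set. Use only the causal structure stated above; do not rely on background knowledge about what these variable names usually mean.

{AlcoholUse, BMI}

Variables eligible for adjustment (non-descendants of Cholesterol, excluding Cholesterol and Smoking): {AlcoholUse, BMI}.
Backdoor paths from Cholesterol to Smoking:
  P1: Cholesterol <- AlcoholUse -> Diet -> Smoking
  P2: Cholesterol <- AlcoholUse -> Diet -> Age <- Smoking
  P3: Cholesterol <- AlcoholUse -> Age <- Diet -> Smoking
  P4: Cholesterol <- AlcoholUse -> Age <- Smoking
  P5: Cholesterol <- BMI -> Diet <- AlcoholUse -> Age <- Smoking
  P6: Cholesterol <- BMI -> Diet -> Smoking
  P7: Cholesterol <- BMI -> Diet -> Age <- Smoking
The empty set is not sufficient: P1 (Cholesterol <- AlcoholUse -> Diet -> Smoking) has no collider blocking it and no conditioned non-collider, so it is open.
Try {AlcoholUse, BMI}:
  P1: blocked at fork node AlcoholUse ∈ conditioning set.
  P2: blocked at fork node AlcoholUse ∈ conditioning set.
  P3: blocked at fork node AlcoholUse ∈ conditioning set.
  P4: blocked at fork node AlcoholUse ∈ conditioning set.
  P5: blocked at fork node BMI ∈ conditioning set.
  P6: blocked at fork node BMI ∈ conditioning set.
  P7: blocked at fork node BMI ∈ conditioning set.
{AlcoholUse, BMI} contains no descendant of Cholesterol and blocks every backdoor path.
Every element of {AlcoholUse, BMI} is needed (dropping AlcoholUse leaves P1 open; dropping BMI leaves P6 open), so no proper subset is valid.
Among all size-2 subsets of the eligible variables, only {AlcoholUse, BMI} blocks every backdoor path, so it is the unique smallest valid adjustment set.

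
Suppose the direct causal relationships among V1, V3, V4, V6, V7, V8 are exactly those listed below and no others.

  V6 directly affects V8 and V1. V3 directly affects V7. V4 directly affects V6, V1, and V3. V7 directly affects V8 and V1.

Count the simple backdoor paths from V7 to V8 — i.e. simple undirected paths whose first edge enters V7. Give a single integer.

2

A backdoor path from V7 to V8 is any simple undirected path whose first edge points into V7 (i.e. leaves V7 via a parent).
Parents of V7: {V3}.
Enumerating:
  P1: V7 <- V3 <- V4 -> V6 -> V8
  P2: V7 <- V3 <- V4 -> V1 <- V6 -> V8
That exhausts the simple backdoor paths. Count: 2.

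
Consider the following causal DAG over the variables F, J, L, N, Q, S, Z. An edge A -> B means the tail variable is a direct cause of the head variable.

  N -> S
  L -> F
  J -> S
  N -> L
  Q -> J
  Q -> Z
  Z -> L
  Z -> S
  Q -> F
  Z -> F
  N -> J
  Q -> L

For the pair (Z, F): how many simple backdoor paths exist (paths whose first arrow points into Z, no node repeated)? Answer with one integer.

A backdoor path from Z to F is any simple undirected path whose first edge points into Z (i.e. leaves Z via a parent).
Parents of Z: {Q}.
Enumerating:
  P1: Z <- Q -> J <- N -> L -> F
  P2: Z <- Q -> J -> S <- N -> L -> F
  P3: Z <- Q -> L -> F
  P4: Z <- Q -> F
That exhausts the simple backdoor paths. Count: 4.

4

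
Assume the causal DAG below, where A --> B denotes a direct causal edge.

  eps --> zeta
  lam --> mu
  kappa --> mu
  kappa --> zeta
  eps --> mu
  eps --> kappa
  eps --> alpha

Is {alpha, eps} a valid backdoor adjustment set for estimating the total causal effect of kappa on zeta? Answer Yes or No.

Backdoor paths from kappa to zeta (paths whose first edge points into kappa):
  P1: kappa <- eps -> zeta
Condition 1 (no descendant of kappa in the set): holds — descendants of kappa are {mu, zeta}; none are in {alpha, eps}.
Condition 2 (every backdoor path blocked by {alpha, eps}):
  P1: blocked at fork node eps ∈ conditioning set.
{alpha, eps} satisfies the backdoor criterion.

Yes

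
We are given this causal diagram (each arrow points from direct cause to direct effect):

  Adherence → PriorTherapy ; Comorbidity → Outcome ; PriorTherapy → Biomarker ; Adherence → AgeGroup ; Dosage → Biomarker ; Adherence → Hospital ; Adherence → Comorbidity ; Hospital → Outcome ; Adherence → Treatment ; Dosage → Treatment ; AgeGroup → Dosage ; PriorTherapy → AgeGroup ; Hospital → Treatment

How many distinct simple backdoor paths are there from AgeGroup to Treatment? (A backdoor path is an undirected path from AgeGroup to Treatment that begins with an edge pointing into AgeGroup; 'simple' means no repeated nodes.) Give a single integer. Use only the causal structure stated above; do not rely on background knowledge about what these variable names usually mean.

8

A backdoor path from AgeGroup to Treatment is any simple undirected path whose first edge points into AgeGroup (i.e. leaves AgeGroup via a parent).
Parents of AgeGroup: {Adherence, PriorTherapy}.
Enumerating:
  P1: AgeGroup <- Adherence -> PriorTherapy -> Biomarker <- Dosage -> Treatment
  P2: AgeGroup <- Adherence -> Comorbidity -> Outcome <- Hospital -> Treatment
  P3: AgeGroup <- Adherence -> Hospital -> Treatment
  P4: AgeGroup <- Adherence -> Treatment
  P5: AgeGroup <- PriorTherapy <- Adherence -> Comorbidity -> Outcome <- Hospital -> Treatment
  P6: AgeGroup <- PriorTherapy <- Adherence -> Hospital -> Treatment
  P7: AgeGroup <- PriorTherapy <- Adherence -> Treatment
  P8: AgeGroup <- PriorTherapy -> Biomarker <- Dosage -> Treatment
That exhausts the simple backdoor paths. Count: 8.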